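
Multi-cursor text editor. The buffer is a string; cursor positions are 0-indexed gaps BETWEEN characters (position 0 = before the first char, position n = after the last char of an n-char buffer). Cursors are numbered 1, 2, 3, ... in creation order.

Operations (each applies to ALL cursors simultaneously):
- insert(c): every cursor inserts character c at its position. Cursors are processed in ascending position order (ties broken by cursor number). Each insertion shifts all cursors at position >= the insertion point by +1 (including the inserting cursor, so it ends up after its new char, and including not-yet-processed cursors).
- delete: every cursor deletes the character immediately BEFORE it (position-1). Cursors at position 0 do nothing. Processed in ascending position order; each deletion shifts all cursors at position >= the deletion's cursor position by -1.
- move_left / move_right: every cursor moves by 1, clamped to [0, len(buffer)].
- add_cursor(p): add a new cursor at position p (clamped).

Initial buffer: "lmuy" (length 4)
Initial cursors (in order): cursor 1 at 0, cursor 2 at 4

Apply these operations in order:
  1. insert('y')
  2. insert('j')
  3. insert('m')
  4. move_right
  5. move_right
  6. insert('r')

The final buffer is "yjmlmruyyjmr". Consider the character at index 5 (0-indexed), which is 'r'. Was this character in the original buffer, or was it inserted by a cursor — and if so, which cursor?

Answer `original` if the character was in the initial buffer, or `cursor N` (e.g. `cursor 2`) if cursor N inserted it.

Answer: cursor 1

Derivation:
After op 1 (insert('y')): buffer="ylmuyy" (len 6), cursors c1@1 c2@6, authorship 1....2
After op 2 (insert('j')): buffer="yjlmuyyj" (len 8), cursors c1@2 c2@8, authorship 11....22
After op 3 (insert('m')): buffer="yjmlmuyyjm" (len 10), cursors c1@3 c2@10, authorship 111....222
After op 4 (move_right): buffer="yjmlmuyyjm" (len 10), cursors c1@4 c2@10, authorship 111....222
After op 5 (move_right): buffer="yjmlmuyyjm" (len 10), cursors c1@5 c2@10, authorship 111....222
After op 6 (insert('r')): buffer="yjmlmruyyjmr" (len 12), cursors c1@6 c2@12, authorship 111..1..2222
Authorship (.=original, N=cursor N): 1 1 1 . . 1 . . 2 2 2 2
Index 5: author = 1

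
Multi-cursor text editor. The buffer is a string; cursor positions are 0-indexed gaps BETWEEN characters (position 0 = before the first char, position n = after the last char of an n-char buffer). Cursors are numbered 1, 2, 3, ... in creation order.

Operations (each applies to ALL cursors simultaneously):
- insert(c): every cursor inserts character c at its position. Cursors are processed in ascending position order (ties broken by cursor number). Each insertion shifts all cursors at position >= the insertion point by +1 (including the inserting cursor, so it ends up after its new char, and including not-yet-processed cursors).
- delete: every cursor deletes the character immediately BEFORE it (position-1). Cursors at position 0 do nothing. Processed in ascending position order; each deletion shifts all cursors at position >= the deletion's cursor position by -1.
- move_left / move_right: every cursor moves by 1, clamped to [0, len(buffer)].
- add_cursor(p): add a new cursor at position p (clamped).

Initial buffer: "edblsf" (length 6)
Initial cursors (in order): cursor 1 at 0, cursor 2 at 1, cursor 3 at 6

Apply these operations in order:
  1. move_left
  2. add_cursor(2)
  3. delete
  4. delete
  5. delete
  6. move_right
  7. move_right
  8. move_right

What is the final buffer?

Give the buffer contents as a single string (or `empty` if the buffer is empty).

After op 1 (move_left): buffer="edblsf" (len 6), cursors c1@0 c2@0 c3@5, authorship ......
After op 2 (add_cursor(2)): buffer="edblsf" (len 6), cursors c1@0 c2@0 c4@2 c3@5, authorship ......
After op 3 (delete): buffer="eblf" (len 4), cursors c1@0 c2@0 c4@1 c3@3, authorship ....
After op 4 (delete): buffer="bf" (len 2), cursors c1@0 c2@0 c4@0 c3@1, authorship ..
After op 5 (delete): buffer="f" (len 1), cursors c1@0 c2@0 c3@0 c4@0, authorship .
After op 6 (move_right): buffer="f" (len 1), cursors c1@1 c2@1 c3@1 c4@1, authorship .
After op 7 (move_right): buffer="f" (len 1), cursors c1@1 c2@1 c3@1 c4@1, authorship .
After op 8 (move_right): buffer="f" (len 1), cursors c1@1 c2@1 c3@1 c4@1, authorship .

Answer: f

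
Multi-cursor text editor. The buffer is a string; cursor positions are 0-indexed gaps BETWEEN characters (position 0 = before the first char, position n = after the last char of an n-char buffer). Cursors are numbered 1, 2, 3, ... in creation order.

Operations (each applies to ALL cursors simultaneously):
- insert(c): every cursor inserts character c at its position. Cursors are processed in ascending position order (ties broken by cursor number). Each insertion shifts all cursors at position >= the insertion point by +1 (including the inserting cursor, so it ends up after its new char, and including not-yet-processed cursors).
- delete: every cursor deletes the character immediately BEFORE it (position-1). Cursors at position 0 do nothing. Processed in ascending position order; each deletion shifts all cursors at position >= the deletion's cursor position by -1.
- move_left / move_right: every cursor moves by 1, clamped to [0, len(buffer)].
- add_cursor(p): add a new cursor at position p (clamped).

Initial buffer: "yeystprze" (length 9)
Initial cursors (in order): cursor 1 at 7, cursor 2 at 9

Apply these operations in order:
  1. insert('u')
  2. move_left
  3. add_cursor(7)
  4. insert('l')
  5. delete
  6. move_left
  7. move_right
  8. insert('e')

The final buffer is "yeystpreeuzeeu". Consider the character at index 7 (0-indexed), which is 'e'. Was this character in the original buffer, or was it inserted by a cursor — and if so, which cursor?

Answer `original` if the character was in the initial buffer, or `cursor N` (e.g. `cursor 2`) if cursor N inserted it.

After op 1 (insert('u')): buffer="yeystpruzeu" (len 11), cursors c1@8 c2@11, authorship .......1..2
After op 2 (move_left): buffer="yeystpruzeu" (len 11), cursors c1@7 c2@10, authorship .......1..2
After op 3 (add_cursor(7)): buffer="yeystpruzeu" (len 11), cursors c1@7 c3@7 c2@10, authorship .......1..2
After op 4 (insert('l')): buffer="yeystprlluzelu" (len 14), cursors c1@9 c3@9 c2@13, authorship .......131..22
After op 5 (delete): buffer="yeystpruzeu" (len 11), cursors c1@7 c3@7 c2@10, authorship .......1..2
After op 6 (move_left): buffer="yeystpruzeu" (len 11), cursors c1@6 c3@6 c2@9, authorship .......1..2
After op 7 (move_right): buffer="yeystpruzeu" (len 11), cursors c1@7 c3@7 c2@10, authorship .......1..2
After op 8 (insert('e')): buffer="yeystpreeuzeeu" (len 14), cursors c1@9 c3@9 c2@13, authorship .......131..22
Authorship (.=original, N=cursor N): . . . . . . . 1 3 1 . . 2 2
Index 7: author = 1

Answer: cursor 1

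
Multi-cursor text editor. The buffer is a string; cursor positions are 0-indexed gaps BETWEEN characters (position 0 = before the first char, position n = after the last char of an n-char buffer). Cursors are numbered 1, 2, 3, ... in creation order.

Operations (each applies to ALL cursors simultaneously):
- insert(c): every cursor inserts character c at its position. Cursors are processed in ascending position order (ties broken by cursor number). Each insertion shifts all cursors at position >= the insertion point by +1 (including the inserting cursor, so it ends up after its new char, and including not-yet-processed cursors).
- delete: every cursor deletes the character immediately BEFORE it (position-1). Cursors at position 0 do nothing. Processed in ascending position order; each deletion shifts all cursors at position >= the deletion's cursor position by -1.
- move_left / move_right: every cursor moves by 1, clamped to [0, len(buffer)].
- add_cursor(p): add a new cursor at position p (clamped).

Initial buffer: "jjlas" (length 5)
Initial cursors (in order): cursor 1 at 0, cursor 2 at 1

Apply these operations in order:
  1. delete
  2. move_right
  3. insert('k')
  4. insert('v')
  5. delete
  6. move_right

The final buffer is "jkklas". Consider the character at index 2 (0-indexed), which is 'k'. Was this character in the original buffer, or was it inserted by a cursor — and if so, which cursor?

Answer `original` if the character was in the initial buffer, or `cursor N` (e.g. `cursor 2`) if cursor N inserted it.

After op 1 (delete): buffer="jlas" (len 4), cursors c1@0 c2@0, authorship ....
After op 2 (move_right): buffer="jlas" (len 4), cursors c1@1 c2@1, authorship ....
After op 3 (insert('k')): buffer="jkklas" (len 6), cursors c1@3 c2@3, authorship .12...
After op 4 (insert('v')): buffer="jkkvvlas" (len 8), cursors c1@5 c2@5, authorship .1212...
After op 5 (delete): buffer="jkklas" (len 6), cursors c1@3 c2@3, authorship .12...
After op 6 (move_right): buffer="jkklas" (len 6), cursors c1@4 c2@4, authorship .12...
Authorship (.=original, N=cursor N): . 1 2 . . .
Index 2: author = 2

Answer: cursor 2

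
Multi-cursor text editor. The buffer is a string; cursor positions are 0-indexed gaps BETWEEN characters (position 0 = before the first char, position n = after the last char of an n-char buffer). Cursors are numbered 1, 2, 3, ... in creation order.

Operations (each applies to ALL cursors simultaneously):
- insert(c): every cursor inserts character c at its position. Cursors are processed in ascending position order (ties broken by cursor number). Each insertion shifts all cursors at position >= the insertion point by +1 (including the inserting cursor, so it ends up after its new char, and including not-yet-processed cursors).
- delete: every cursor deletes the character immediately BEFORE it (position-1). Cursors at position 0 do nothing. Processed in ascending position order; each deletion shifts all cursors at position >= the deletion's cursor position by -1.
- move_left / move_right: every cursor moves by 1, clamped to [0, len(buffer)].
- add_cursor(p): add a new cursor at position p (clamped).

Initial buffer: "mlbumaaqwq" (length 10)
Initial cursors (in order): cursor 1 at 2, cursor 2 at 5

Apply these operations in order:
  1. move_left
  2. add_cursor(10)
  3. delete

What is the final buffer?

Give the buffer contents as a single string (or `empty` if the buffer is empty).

Answer: lbmaaqw

Derivation:
After op 1 (move_left): buffer="mlbumaaqwq" (len 10), cursors c1@1 c2@4, authorship ..........
After op 2 (add_cursor(10)): buffer="mlbumaaqwq" (len 10), cursors c1@1 c2@4 c3@10, authorship ..........
After op 3 (delete): buffer="lbmaaqw" (len 7), cursors c1@0 c2@2 c3@7, authorship .......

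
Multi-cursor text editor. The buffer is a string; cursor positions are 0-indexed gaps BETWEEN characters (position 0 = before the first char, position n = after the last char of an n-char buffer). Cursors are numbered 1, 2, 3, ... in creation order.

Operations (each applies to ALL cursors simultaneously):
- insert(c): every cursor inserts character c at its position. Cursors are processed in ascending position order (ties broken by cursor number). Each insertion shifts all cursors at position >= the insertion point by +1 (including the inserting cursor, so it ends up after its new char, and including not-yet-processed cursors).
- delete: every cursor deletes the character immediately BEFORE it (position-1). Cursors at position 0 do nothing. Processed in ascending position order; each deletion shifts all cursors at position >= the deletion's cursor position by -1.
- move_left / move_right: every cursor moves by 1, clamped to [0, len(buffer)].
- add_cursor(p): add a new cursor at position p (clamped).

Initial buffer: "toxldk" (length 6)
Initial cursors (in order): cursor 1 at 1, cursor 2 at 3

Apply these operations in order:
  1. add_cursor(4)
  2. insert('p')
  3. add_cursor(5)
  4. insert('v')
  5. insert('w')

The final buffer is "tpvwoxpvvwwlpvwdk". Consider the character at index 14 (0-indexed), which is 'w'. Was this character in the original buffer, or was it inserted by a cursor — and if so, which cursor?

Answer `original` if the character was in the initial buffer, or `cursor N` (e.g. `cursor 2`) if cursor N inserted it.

Answer: cursor 3

Derivation:
After op 1 (add_cursor(4)): buffer="toxldk" (len 6), cursors c1@1 c2@3 c3@4, authorship ......
After op 2 (insert('p')): buffer="tpoxplpdk" (len 9), cursors c1@2 c2@5 c3@7, authorship .1..2.3..
After op 3 (add_cursor(5)): buffer="tpoxplpdk" (len 9), cursors c1@2 c2@5 c4@5 c3@7, authorship .1..2.3..
After op 4 (insert('v')): buffer="tpvoxpvvlpvdk" (len 13), cursors c1@3 c2@8 c4@8 c3@11, authorship .11..224.33..
After op 5 (insert('w')): buffer="tpvwoxpvvwwlpvwdk" (len 17), cursors c1@4 c2@11 c4@11 c3@15, authorship .111..22424.333..
Authorship (.=original, N=cursor N): . 1 1 1 . . 2 2 4 2 4 . 3 3 3 . .
Index 14: author = 3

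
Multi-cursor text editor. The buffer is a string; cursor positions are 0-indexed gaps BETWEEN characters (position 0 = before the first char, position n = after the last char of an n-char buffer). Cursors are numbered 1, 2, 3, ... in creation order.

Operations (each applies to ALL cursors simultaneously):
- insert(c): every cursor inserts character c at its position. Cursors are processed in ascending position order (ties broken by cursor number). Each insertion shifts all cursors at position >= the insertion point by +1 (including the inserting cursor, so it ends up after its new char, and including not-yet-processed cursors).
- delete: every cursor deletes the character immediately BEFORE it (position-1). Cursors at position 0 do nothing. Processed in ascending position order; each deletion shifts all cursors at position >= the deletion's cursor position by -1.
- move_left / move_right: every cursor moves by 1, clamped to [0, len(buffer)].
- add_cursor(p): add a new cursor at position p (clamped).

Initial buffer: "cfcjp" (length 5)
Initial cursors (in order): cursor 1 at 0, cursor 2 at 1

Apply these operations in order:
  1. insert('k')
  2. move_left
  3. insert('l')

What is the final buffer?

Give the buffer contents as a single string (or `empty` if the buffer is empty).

After op 1 (insert('k')): buffer="kckfcjp" (len 7), cursors c1@1 c2@3, authorship 1.2....
After op 2 (move_left): buffer="kckfcjp" (len 7), cursors c1@0 c2@2, authorship 1.2....
After op 3 (insert('l')): buffer="lkclkfcjp" (len 9), cursors c1@1 c2@4, authorship 11.22....

Answer: lkclkfcjp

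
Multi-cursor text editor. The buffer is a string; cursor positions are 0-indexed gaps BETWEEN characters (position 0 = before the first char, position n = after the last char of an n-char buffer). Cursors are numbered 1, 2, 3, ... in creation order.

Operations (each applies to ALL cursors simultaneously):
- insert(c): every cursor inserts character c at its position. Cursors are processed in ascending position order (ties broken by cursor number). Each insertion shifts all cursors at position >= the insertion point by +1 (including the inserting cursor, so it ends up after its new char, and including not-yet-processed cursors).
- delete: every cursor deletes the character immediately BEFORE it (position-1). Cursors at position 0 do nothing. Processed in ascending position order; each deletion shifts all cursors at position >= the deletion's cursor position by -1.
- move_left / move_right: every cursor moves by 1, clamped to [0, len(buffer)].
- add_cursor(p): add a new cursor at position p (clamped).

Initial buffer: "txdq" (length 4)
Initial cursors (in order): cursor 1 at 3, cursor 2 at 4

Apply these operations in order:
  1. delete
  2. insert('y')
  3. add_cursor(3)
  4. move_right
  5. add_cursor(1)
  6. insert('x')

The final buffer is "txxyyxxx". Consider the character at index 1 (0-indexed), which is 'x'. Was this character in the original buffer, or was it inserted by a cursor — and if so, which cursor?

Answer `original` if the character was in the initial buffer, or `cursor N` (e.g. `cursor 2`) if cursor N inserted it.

Answer: cursor 4

Derivation:
After op 1 (delete): buffer="tx" (len 2), cursors c1@2 c2@2, authorship ..
After op 2 (insert('y')): buffer="txyy" (len 4), cursors c1@4 c2@4, authorship ..12
After op 3 (add_cursor(3)): buffer="txyy" (len 4), cursors c3@3 c1@4 c2@4, authorship ..12
After op 4 (move_right): buffer="txyy" (len 4), cursors c1@4 c2@4 c3@4, authorship ..12
After op 5 (add_cursor(1)): buffer="txyy" (len 4), cursors c4@1 c1@4 c2@4 c3@4, authorship ..12
After op 6 (insert('x')): buffer="txxyyxxx" (len 8), cursors c4@2 c1@8 c2@8 c3@8, authorship .4.12123
Authorship (.=original, N=cursor N): . 4 . 1 2 1 2 3
Index 1: author = 4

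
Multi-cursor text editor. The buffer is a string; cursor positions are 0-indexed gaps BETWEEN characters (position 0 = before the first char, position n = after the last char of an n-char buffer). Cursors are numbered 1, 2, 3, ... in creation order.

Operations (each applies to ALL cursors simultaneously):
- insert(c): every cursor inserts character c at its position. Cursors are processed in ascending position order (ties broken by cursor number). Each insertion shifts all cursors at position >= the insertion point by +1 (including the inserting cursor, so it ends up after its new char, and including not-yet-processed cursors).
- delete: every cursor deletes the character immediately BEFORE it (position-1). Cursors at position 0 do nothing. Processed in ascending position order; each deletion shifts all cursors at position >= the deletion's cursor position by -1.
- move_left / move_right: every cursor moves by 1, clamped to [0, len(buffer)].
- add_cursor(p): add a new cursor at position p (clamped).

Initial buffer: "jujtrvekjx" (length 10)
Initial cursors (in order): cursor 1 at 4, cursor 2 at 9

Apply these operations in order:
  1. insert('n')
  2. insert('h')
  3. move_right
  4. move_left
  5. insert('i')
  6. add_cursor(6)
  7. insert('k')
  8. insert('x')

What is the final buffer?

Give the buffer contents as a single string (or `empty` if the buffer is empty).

After op 1 (insert('n')): buffer="jujtnrvekjnx" (len 12), cursors c1@5 c2@11, authorship ....1.....2.
After op 2 (insert('h')): buffer="jujtnhrvekjnhx" (len 14), cursors c1@6 c2@13, authorship ....11.....22.
After op 3 (move_right): buffer="jujtnhrvekjnhx" (len 14), cursors c1@7 c2@14, authorship ....11.....22.
After op 4 (move_left): buffer="jujtnhrvekjnhx" (len 14), cursors c1@6 c2@13, authorship ....11.....22.
After op 5 (insert('i')): buffer="jujtnhirvekjnhix" (len 16), cursors c1@7 c2@15, authorship ....111.....222.
After op 6 (add_cursor(6)): buffer="jujtnhirvekjnhix" (len 16), cursors c3@6 c1@7 c2@15, authorship ....111.....222.
After op 7 (insert('k')): buffer="jujtnhkikrvekjnhikx" (len 19), cursors c3@7 c1@9 c2@18, authorship ....11311.....2222.
After op 8 (insert('x')): buffer="jujtnhkxikxrvekjnhikxx" (len 22), cursors c3@8 c1@11 c2@21, authorship ....1133111.....22222.

Answer: jujtnhkxikxrvekjnhikxx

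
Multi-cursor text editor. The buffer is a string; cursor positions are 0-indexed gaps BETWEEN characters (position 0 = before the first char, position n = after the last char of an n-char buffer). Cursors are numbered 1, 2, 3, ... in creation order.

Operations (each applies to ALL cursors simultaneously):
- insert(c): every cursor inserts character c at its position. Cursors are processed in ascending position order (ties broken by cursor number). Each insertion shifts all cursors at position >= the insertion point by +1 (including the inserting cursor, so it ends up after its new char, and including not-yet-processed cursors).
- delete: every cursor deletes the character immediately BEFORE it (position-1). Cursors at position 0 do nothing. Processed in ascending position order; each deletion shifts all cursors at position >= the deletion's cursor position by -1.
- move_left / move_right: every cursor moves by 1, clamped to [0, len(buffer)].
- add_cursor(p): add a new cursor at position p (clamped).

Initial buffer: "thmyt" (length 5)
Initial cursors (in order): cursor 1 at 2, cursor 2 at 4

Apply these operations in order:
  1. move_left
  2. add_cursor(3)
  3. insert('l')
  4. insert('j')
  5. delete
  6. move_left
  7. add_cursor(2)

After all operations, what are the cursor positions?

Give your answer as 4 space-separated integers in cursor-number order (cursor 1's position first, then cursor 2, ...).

After op 1 (move_left): buffer="thmyt" (len 5), cursors c1@1 c2@3, authorship .....
After op 2 (add_cursor(3)): buffer="thmyt" (len 5), cursors c1@1 c2@3 c3@3, authorship .....
After op 3 (insert('l')): buffer="tlhmllyt" (len 8), cursors c1@2 c2@6 c3@6, authorship .1..23..
After op 4 (insert('j')): buffer="tljhmlljjyt" (len 11), cursors c1@3 c2@9 c3@9, authorship .11..2323..
After op 5 (delete): buffer="tlhmllyt" (len 8), cursors c1@2 c2@6 c3@6, authorship .1..23..
After op 6 (move_left): buffer="tlhmllyt" (len 8), cursors c1@1 c2@5 c3@5, authorship .1..23..
After op 7 (add_cursor(2)): buffer="tlhmllyt" (len 8), cursors c1@1 c4@2 c2@5 c3@5, authorship .1..23..

Answer: 1 5 5 2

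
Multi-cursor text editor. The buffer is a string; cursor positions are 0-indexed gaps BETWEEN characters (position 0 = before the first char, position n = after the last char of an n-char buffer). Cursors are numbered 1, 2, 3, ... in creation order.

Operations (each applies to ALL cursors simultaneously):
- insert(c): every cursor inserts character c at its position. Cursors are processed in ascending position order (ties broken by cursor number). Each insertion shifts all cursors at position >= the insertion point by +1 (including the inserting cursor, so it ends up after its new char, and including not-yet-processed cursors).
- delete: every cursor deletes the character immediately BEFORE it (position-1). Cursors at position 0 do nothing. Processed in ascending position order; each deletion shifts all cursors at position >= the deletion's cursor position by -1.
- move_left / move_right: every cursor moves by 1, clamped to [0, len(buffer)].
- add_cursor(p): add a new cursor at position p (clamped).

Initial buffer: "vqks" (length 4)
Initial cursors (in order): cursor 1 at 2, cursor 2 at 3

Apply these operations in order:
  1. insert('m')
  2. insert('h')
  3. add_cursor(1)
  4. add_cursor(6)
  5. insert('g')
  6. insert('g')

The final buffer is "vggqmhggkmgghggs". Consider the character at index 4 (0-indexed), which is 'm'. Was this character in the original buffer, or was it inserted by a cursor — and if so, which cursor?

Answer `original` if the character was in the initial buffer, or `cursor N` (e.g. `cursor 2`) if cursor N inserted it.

After op 1 (insert('m')): buffer="vqmkms" (len 6), cursors c1@3 c2@5, authorship ..1.2.
After op 2 (insert('h')): buffer="vqmhkmhs" (len 8), cursors c1@4 c2@7, authorship ..11.22.
After op 3 (add_cursor(1)): buffer="vqmhkmhs" (len 8), cursors c3@1 c1@4 c2@7, authorship ..11.22.
After op 4 (add_cursor(6)): buffer="vqmhkmhs" (len 8), cursors c3@1 c1@4 c4@6 c2@7, authorship ..11.22.
After op 5 (insert('g')): buffer="vgqmhgkmghgs" (len 12), cursors c3@2 c1@6 c4@9 c2@11, authorship .3.111.2422.
After op 6 (insert('g')): buffer="vggqmhggkmgghggs" (len 16), cursors c3@3 c1@8 c4@12 c2@15, authorship .33.1111.244222.
Authorship (.=original, N=cursor N): . 3 3 . 1 1 1 1 . 2 4 4 2 2 2 .
Index 4: author = 1

Answer: cursor 1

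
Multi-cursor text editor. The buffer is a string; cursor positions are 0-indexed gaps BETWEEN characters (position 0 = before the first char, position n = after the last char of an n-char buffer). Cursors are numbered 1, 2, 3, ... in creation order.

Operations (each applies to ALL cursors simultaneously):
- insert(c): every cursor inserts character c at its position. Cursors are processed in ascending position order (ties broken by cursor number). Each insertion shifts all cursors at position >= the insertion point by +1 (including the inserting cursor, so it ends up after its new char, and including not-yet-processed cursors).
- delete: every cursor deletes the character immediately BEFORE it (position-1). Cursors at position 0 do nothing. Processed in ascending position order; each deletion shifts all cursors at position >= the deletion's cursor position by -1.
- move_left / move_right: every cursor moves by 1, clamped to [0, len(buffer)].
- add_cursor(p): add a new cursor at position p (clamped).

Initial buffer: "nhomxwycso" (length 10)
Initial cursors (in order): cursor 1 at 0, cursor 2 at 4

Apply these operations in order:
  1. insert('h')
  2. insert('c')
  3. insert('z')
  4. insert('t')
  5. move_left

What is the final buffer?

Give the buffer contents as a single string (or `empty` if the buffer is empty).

After op 1 (insert('h')): buffer="hnhomhxwycso" (len 12), cursors c1@1 c2@6, authorship 1....2......
After op 2 (insert('c')): buffer="hcnhomhcxwycso" (len 14), cursors c1@2 c2@8, authorship 11....22......
After op 3 (insert('z')): buffer="hcznhomhczxwycso" (len 16), cursors c1@3 c2@10, authorship 111....222......
After op 4 (insert('t')): buffer="hcztnhomhcztxwycso" (len 18), cursors c1@4 c2@12, authorship 1111....2222......
After op 5 (move_left): buffer="hcztnhomhcztxwycso" (len 18), cursors c1@3 c2@11, authorship 1111....2222......

Answer: hcztnhomhcztxwycso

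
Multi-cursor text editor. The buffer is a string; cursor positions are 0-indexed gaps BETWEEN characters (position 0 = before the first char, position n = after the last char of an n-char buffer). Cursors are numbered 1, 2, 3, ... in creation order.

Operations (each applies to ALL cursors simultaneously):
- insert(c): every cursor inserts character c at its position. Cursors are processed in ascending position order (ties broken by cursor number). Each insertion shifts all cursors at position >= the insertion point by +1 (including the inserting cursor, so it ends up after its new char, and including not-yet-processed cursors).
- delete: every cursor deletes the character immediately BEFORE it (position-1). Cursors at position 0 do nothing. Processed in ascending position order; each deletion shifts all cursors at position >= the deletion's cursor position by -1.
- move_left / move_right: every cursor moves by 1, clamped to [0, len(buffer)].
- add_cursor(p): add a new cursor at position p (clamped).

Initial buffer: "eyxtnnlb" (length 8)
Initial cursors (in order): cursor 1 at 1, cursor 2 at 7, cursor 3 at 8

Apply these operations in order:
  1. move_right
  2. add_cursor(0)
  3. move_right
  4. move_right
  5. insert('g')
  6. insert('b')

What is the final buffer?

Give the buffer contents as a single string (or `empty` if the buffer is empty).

Answer: eygbxtgbnnlbggbb

Derivation:
After op 1 (move_right): buffer="eyxtnnlb" (len 8), cursors c1@2 c2@8 c3@8, authorship ........
After op 2 (add_cursor(0)): buffer="eyxtnnlb" (len 8), cursors c4@0 c1@2 c2@8 c3@8, authorship ........
After op 3 (move_right): buffer="eyxtnnlb" (len 8), cursors c4@1 c1@3 c2@8 c3@8, authorship ........
After op 4 (move_right): buffer="eyxtnnlb" (len 8), cursors c4@2 c1@4 c2@8 c3@8, authorship ........
After op 5 (insert('g')): buffer="eygxtgnnlbgg" (len 12), cursors c4@3 c1@6 c2@12 c3@12, authorship ..4..1....23
After op 6 (insert('b')): buffer="eygbxtgbnnlbggbb" (len 16), cursors c4@4 c1@8 c2@16 c3@16, authorship ..44..11....2323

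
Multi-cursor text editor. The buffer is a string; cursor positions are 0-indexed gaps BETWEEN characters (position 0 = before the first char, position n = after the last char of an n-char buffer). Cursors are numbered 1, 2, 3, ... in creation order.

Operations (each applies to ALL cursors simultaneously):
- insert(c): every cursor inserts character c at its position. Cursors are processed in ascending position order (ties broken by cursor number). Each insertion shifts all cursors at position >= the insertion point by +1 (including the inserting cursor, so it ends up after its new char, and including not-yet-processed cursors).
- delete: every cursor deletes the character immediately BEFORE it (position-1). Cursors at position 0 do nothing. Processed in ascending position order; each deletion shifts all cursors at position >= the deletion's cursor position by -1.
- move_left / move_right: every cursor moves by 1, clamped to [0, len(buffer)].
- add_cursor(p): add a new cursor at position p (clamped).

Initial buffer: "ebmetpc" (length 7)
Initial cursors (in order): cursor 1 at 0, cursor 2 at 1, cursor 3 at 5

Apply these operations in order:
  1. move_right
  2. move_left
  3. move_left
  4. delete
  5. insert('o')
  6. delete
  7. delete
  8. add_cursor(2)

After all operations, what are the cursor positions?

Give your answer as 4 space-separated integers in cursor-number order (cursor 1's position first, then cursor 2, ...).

Answer: 0 0 2 2

Derivation:
After op 1 (move_right): buffer="ebmetpc" (len 7), cursors c1@1 c2@2 c3@6, authorship .......
After op 2 (move_left): buffer="ebmetpc" (len 7), cursors c1@0 c2@1 c3@5, authorship .......
After op 3 (move_left): buffer="ebmetpc" (len 7), cursors c1@0 c2@0 c3@4, authorship .......
After op 4 (delete): buffer="ebmtpc" (len 6), cursors c1@0 c2@0 c3@3, authorship ......
After op 5 (insert('o')): buffer="ooebmotpc" (len 9), cursors c1@2 c2@2 c3@6, authorship 12...3...
After op 6 (delete): buffer="ebmtpc" (len 6), cursors c1@0 c2@0 c3@3, authorship ......
After op 7 (delete): buffer="ebtpc" (len 5), cursors c1@0 c2@0 c3@2, authorship .....
After op 8 (add_cursor(2)): buffer="ebtpc" (len 5), cursors c1@0 c2@0 c3@2 c4@2, authorship .....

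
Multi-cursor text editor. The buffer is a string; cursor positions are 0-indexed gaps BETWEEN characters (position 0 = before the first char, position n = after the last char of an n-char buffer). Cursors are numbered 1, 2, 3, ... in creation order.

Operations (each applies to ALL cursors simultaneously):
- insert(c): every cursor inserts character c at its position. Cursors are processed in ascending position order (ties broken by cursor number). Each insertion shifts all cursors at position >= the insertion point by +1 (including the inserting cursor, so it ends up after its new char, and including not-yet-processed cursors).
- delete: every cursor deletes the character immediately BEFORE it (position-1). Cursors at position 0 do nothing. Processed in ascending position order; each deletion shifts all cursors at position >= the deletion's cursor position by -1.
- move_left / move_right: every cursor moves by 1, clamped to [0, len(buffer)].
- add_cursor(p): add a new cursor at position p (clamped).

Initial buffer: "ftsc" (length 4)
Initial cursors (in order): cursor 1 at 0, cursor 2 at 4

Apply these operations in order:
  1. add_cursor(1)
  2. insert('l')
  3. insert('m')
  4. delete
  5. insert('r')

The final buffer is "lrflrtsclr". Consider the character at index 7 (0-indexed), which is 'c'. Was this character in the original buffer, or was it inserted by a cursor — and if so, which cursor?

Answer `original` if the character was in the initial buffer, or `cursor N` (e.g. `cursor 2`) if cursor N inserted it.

Answer: original

Derivation:
After op 1 (add_cursor(1)): buffer="ftsc" (len 4), cursors c1@0 c3@1 c2@4, authorship ....
After op 2 (insert('l')): buffer="lfltscl" (len 7), cursors c1@1 c3@3 c2@7, authorship 1.3...2
After op 3 (insert('m')): buffer="lmflmtsclm" (len 10), cursors c1@2 c3@5 c2@10, authorship 11.33...22
After op 4 (delete): buffer="lfltscl" (len 7), cursors c1@1 c3@3 c2@7, authorship 1.3...2
After op 5 (insert('r')): buffer="lrflrtsclr" (len 10), cursors c1@2 c3@5 c2@10, authorship 11.33...22
Authorship (.=original, N=cursor N): 1 1 . 3 3 . . . 2 2
Index 7: author = original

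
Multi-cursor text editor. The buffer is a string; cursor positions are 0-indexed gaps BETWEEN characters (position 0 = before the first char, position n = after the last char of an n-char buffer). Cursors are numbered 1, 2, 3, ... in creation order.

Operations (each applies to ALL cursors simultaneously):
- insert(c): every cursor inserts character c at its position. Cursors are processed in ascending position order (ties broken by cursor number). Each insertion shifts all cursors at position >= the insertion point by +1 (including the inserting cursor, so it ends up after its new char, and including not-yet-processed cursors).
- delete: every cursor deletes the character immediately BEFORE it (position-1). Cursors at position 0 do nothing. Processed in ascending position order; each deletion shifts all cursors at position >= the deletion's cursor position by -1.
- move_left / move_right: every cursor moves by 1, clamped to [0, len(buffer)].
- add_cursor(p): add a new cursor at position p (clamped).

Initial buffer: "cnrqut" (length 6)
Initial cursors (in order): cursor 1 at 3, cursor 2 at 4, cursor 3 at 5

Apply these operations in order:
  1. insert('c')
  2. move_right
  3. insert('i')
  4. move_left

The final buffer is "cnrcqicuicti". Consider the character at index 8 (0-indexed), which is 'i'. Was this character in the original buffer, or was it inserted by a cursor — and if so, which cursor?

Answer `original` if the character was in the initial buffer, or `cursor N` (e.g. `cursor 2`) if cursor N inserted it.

Answer: cursor 2

Derivation:
After op 1 (insert('c')): buffer="cnrcqcuct" (len 9), cursors c1@4 c2@6 c3@8, authorship ...1.2.3.
After op 2 (move_right): buffer="cnrcqcuct" (len 9), cursors c1@5 c2@7 c3@9, authorship ...1.2.3.
After op 3 (insert('i')): buffer="cnrcqicuicti" (len 12), cursors c1@6 c2@9 c3@12, authorship ...1.12.23.3
After op 4 (move_left): buffer="cnrcqicuicti" (len 12), cursors c1@5 c2@8 c3@11, authorship ...1.12.23.3
Authorship (.=original, N=cursor N): . . . 1 . 1 2 . 2 3 . 3
Index 8: author = 2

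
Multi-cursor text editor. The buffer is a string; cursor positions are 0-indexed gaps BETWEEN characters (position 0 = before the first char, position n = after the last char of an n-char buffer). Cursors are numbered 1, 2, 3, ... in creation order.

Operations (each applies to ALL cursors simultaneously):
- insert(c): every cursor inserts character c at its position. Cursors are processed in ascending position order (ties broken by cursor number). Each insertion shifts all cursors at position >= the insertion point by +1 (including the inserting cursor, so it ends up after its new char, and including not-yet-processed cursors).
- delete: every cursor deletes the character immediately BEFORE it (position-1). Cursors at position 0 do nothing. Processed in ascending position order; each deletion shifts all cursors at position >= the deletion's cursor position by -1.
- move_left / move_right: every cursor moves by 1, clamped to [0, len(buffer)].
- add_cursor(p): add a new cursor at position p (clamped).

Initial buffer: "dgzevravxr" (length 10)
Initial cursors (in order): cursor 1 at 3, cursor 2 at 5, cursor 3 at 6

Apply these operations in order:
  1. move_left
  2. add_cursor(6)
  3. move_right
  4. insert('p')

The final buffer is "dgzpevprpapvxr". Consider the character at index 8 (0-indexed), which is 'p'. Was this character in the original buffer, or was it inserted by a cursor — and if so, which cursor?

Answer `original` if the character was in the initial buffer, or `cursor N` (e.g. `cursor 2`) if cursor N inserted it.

After op 1 (move_left): buffer="dgzevravxr" (len 10), cursors c1@2 c2@4 c3@5, authorship ..........
After op 2 (add_cursor(6)): buffer="dgzevravxr" (len 10), cursors c1@2 c2@4 c3@5 c4@6, authorship ..........
After op 3 (move_right): buffer="dgzevravxr" (len 10), cursors c1@3 c2@5 c3@6 c4@7, authorship ..........
After op 4 (insert('p')): buffer="dgzpevprpapvxr" (len 14), cursors c1@4 c2@7 c3@9 c4@11, authorship ...1..2.3.4...
Authorship (.=original, N=cursor N): . . . 1 . . 2 . 3 . 4 . . .
Index 8: author = 3

Answer: cursor 3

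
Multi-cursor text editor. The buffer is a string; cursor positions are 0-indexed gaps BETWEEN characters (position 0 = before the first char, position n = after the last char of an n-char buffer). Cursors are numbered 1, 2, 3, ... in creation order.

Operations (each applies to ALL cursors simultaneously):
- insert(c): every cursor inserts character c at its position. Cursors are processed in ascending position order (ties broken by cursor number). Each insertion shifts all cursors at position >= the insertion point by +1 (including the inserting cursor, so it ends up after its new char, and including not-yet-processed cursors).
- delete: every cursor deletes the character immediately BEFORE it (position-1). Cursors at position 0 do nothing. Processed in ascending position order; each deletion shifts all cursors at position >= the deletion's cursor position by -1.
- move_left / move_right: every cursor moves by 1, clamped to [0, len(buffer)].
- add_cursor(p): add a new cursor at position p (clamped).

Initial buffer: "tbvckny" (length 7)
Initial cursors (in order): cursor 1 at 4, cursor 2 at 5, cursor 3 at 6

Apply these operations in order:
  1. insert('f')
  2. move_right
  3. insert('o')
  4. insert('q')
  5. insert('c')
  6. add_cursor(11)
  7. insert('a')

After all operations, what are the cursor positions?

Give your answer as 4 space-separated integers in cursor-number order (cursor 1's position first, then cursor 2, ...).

Answer: 10 17 23 13

Derivation:
After op 1 (insert('f')): buffer="tbvcfkfnfy" (len 10), cursors c1@5 c2@7 c3@9, authorship ....1.2.3.
After op 2 (move_right): buffer="tbvcfkfnfy" (len 10), cursors c1@6 c2@8 c3@10, authorship ....1.2.3.
After op 3 (insert('o')): buffer="tbvcfkofnofyo" (len 13), cursors c1@7 c2@10 c3@13, authorship ....1.12.23.3
After op 4 (insert('q')): buffer="tbvcfkoqfnoqfyoq" (len 16), cursors c1@8 c2@12 c3@16, authorship ....1.112.223.33
After op 5 (insert('c')): buffer="tbvcfkoqcfnoqcfyoqc" (len 19), cursors c1@9 c2@14 c3@19, authorship ....1.1112.2223.333
After op 6 (add_cursor(11)): buffer="tbvcfkoqcfnoqcfyoqc" (len 19), cursors c1@9 c4@11 c2@14 c3@19, authorship ....1.1112.2223.333
After op 7 (insert('a')): buffer="tbvcfkoqcafnaoqcafyoqca" (len 23), cursors c1@10 c4@13 c2@17 c3@23, authorship ....1.11112.422223.3333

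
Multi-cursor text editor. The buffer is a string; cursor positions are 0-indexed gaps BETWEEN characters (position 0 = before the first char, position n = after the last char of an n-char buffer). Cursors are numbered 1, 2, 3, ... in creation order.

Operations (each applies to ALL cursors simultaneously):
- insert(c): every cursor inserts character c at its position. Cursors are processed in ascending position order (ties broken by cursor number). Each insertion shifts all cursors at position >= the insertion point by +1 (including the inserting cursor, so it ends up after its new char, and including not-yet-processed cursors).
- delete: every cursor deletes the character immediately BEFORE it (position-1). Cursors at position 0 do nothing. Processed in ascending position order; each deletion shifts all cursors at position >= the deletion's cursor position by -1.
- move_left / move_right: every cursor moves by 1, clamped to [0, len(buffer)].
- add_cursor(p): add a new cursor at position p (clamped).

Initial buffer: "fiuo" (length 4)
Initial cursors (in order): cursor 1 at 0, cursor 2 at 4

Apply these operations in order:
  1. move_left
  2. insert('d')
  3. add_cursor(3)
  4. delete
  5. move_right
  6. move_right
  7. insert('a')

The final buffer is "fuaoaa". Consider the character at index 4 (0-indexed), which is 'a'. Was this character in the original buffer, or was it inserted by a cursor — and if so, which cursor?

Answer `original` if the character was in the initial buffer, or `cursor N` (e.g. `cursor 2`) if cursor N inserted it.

Answer: cursor 2

Derivation:
After op 1 (move_left): buffer="fiuo" (len 4), cursors c1@0 c2@3, authorship ....
After op 2 (insert('d')): buffer="dfiudo" (len 6), cursors c1@1 c2@5, authorship 1...2.
After op 3 (add_cursor(3)): buffer="dfiudo" (len 6), cursors c1@1 c3@3 c2@5, authorship 1...2.
After op 4 (delete): buffer="fuo" (len 3), cursors c1@0 c3@1 c2@2, authorship ...
After op 5 (move_right): buffer="fuo" (len 3), cursors c1@1 c3@2 c2@3, authorship ...
After op 6 (move_right): buffer="fuo" (len 3), cursors c1@2 c2@3 c3@3, authorship ...
After op 7 (insert('a')): buffer="fuaoaa" (len 6), cursors c1@3 c2@6 c3@6, authorship ..1.23
Authorship (.=original, N=cursor N): . . 1 . 2 3
Index 4: author = 2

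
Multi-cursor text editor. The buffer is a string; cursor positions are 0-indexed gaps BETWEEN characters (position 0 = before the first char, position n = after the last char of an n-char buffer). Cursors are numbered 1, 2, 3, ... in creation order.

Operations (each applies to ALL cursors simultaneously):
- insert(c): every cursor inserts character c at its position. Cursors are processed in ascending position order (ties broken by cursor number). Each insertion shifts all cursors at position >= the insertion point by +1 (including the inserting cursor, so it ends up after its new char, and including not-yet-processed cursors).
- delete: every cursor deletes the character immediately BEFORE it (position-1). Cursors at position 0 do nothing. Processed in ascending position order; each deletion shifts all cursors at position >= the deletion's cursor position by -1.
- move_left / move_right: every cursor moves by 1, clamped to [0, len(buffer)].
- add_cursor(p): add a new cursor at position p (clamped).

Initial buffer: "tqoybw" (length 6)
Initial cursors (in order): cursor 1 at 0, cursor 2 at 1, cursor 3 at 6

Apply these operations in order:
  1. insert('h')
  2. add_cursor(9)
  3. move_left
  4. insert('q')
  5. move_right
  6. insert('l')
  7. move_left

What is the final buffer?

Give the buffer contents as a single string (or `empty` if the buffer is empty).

Answer: qhltqhlqoybwqqhll

Derivation:
After op 1 (insert('h')): buffer="hthqoybwh" (len 9), cursors c1@1 c2@3 c3@9, authorship 1.2.....3
After op 2 (add_cursor(9)): buffer="hthqoybwh" (len 9), cursors c1@1 c2@3 c3@9 c4@9, authorship 1.2.....3
After op 3 (move_left): buffer="hthqoybwh" (len 9), cursors c1@0 c2@2 c3@8 c4@8, authorship 1.2.....3
After op 4 (insert('q')): buffer="qhtqhqoybwqqh" (len 13), cursors c1@1 c2@4 c3@12 c4@12, authorship 11.22.....343
After op 5 (move_right): buffer="qhtqhqoybwqqh" (len 13), cursors c1@2 c2@5 c3@13 c4@13, authorship 11.22.....343
After op 6 (insert('l')): buffer="qhltqhlqoybwqqhll" (len 17), cursors c1@3 c2@7 c3@17 c4@17, authorship 111.222.....34334
After op 7 (move_left): buffer="qhltqhlqoybwqqhll" (len 17), cursors c1@2 c2@6 c3@16 c4@16, authorship 111.222.....34334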